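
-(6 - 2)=-4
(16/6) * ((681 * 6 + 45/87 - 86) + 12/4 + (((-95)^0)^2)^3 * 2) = 10681.38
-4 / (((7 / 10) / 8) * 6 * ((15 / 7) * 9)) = -0.40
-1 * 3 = -3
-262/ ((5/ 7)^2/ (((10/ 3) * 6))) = -51352/ 5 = -10270.40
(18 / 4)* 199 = 1791 / 2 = 895.50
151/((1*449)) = 151/449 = 0.34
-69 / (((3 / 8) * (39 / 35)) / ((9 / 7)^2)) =-24840 / 91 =-272.97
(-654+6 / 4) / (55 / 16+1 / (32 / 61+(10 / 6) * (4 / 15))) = -145.99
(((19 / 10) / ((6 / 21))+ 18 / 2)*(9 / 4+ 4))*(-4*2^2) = -1565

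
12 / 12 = 1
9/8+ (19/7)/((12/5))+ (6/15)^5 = 1189751/525000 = 2.27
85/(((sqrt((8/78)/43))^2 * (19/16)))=570180/19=30009.47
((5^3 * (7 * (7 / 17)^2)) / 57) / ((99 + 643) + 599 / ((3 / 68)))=42875 / 235882378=0.00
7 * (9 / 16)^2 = 2.21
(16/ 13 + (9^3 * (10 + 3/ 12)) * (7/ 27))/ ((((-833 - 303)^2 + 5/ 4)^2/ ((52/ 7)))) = 1612816/ 186522913052847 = 0.00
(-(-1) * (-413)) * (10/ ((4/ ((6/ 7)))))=-885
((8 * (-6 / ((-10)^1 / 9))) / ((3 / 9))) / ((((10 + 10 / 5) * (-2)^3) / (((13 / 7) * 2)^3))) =-118638 / 1715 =-69.18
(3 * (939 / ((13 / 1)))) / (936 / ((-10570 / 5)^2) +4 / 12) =9441871299 / 14533363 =649.67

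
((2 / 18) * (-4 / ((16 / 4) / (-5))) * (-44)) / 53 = -220 / 477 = -0.46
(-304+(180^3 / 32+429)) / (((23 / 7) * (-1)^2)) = 1276625 / 23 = 55505.43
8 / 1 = 8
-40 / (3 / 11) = -146.67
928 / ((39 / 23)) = 21344 / 39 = 547.28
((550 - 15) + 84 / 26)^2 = 48958009 / 169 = 289692.36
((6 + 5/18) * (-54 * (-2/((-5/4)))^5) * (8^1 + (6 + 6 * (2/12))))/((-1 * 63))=846.35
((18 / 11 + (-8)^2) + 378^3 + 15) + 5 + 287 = 594115771 / 11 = 54010524.64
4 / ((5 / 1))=4 / 5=0.80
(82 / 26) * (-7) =-287 / 13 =-22.08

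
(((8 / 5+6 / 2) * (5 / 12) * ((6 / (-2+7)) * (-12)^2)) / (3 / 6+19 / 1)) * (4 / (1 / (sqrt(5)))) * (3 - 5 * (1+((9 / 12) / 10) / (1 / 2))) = -12144 * sqrt(5) / 65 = -417.77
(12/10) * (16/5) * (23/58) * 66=72864/725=100.50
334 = 334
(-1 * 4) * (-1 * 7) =28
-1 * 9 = -9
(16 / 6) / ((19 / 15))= 40 / 19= 2.11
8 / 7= 1.14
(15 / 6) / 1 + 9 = 23 / 2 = 11.50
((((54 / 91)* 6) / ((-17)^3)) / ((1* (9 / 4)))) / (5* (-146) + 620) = 72 / 24589565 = 0.00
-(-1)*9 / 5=9 / 5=1.80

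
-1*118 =-118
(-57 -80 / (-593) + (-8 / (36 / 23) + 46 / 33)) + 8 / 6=-59.25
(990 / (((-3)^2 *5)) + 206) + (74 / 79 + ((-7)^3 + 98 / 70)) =-44502 / 395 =-112.66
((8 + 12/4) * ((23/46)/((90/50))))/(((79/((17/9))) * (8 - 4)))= 935/51192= 0.02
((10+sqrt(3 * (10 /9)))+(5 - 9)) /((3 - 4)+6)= 1.57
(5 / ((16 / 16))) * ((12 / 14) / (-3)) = -10 / 7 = -1.43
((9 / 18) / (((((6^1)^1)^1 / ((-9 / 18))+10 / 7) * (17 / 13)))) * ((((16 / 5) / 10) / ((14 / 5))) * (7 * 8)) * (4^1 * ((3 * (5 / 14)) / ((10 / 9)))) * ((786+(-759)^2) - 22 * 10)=-1619224776 / 3145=-514856.84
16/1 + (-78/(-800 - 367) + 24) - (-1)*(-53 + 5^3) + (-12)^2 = 256.07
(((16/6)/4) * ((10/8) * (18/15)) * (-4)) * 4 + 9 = -7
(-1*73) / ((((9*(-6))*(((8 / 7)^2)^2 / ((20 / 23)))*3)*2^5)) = 0.01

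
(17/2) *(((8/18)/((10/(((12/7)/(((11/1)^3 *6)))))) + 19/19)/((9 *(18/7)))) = 7127573/19405980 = 0.37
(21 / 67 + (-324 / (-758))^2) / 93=1591603 / 298342357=0.01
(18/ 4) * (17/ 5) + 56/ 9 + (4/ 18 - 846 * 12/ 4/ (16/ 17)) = -962957/ 360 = -2674.88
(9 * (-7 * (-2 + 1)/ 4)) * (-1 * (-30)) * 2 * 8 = 7560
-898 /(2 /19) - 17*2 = -8565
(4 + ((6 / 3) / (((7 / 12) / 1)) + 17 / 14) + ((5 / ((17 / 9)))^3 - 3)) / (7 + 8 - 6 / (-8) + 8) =1.02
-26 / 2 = -13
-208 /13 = -16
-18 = -18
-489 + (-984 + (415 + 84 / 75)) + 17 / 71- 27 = -1923462 / 1775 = -1083.64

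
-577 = -577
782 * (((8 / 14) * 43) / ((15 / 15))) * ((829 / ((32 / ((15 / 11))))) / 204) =4099405 / 1232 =3327.44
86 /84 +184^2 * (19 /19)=1421995 /42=33857.02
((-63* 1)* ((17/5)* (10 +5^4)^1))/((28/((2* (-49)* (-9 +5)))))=-1904238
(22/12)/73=0.03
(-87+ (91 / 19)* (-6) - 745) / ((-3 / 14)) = 228956 / 57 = 4016.77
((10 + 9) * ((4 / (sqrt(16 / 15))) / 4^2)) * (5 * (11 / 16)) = 1045 * sqrt(15) / 256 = 15.81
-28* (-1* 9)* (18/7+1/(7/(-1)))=612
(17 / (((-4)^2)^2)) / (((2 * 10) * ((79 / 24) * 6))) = 17 / 101120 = 0.00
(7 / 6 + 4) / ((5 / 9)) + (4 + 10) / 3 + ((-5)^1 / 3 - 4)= 83 / 10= 8.30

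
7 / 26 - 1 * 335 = -8703 / 26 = -334.73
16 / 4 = 4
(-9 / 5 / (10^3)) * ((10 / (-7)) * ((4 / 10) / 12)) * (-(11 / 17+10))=-543 / 595000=-0.00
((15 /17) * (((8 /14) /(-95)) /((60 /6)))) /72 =-1 /135660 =-0.00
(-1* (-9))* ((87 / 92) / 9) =87 / 92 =0.95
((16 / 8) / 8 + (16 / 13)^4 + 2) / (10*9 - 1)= 519193 / 10167716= 0.05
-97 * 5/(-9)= 485/9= 53.89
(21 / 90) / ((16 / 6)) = 7 / 80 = 0.09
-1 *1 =-1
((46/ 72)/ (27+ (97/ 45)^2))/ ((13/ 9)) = 46575/ 3332368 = 0.01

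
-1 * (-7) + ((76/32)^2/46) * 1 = 20969/2944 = 7.12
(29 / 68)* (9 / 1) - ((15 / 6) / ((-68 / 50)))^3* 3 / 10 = 3585603 / 628864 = 5.70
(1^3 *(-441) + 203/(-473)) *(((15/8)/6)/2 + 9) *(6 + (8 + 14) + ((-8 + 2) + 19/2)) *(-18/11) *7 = 60703104483/41624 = 1458367.88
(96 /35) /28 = 24 /245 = 0.10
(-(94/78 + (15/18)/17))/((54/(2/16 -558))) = 7421969/572832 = 12.96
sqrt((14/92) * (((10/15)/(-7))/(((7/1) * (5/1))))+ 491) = 2 * sqrt(715905015)/2415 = 22.16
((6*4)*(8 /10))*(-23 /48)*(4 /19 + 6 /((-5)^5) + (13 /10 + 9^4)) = -17923851631 /296875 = -60375.08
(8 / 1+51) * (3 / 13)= 177 / 13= 13.62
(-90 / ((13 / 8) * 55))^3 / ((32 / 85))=-2.71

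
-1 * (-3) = 3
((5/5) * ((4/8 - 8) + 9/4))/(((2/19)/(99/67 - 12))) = 281295/536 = 524.80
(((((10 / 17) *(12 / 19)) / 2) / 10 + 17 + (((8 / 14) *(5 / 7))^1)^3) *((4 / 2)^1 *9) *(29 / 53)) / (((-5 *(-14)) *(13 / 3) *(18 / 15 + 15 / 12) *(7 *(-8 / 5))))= -0.02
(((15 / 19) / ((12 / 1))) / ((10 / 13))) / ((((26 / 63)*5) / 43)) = 2709 / 1520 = 1.78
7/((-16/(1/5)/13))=-91/80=-1.14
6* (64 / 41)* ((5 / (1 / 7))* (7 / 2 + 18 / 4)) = 107520 / 41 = 2622.44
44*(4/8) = 22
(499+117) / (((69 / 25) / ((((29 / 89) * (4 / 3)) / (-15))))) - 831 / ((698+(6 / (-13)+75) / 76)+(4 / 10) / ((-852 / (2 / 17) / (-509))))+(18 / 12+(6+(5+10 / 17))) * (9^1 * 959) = 112956.91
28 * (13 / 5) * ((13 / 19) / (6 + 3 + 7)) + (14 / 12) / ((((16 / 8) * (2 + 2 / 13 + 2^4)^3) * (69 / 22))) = 1609405347823 / 516963588480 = 3.11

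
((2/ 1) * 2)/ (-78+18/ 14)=-28/ 537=-0.05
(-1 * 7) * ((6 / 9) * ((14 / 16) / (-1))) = 49 / 12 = 4.08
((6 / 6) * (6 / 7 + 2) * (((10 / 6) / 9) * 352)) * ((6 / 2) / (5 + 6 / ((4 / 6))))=17600 / 441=39.91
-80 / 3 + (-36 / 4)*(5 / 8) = -775 / 24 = -32.29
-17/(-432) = 17/432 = 0.04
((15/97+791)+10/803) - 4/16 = 246421293/311564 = 790.92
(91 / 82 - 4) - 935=-76907 / 82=-937.89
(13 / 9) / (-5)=-13 / 45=-0.29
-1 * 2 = -2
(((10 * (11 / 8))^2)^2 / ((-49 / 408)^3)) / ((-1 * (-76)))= -1213839556875 / 4470662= -271512.26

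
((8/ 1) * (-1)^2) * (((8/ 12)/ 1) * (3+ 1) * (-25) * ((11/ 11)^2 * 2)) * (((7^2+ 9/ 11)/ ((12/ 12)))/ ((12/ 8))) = -3507200/ 99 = -35426.26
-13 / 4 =-3.25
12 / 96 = 1 / 8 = 0.12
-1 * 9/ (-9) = 1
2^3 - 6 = 2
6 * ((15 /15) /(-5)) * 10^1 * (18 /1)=-216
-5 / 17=-0.29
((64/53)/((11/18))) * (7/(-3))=-4.61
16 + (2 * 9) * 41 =754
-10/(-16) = 5/8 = 0.62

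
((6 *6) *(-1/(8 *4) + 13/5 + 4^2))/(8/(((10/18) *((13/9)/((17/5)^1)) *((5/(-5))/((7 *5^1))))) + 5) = -347607/614296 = -0.57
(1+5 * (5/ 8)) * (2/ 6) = 11/ 8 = 1.38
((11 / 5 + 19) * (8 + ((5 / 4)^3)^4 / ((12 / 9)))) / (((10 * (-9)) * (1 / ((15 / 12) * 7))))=-470907623977 / 12079595520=-38.98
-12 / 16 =-3 / 4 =-0.75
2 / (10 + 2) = 1 / 6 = 0.17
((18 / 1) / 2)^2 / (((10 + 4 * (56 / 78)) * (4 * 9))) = 351 / 2008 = 0.17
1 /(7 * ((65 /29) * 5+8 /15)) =0.01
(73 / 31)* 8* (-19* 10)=-3579.35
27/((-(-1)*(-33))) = -9/11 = -0.82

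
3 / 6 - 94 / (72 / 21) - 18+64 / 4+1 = -335 / 12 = -27.92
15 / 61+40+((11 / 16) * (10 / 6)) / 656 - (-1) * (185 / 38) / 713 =1047447404105 / 26020644096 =40.25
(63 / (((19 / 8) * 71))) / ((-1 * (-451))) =504 / 608399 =0.00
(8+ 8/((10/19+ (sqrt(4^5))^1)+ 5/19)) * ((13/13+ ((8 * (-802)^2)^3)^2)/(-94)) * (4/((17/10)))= -112160111073063406359850160615754460532424000/29281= -3830474064173471068605927000000000000000.00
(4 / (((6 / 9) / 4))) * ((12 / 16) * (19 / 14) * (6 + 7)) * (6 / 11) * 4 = 692.88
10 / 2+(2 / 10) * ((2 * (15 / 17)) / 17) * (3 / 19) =27473 / 5491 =5.00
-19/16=-1.19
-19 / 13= -1.46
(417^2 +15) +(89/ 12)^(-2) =1377493728/ 7921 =173904.02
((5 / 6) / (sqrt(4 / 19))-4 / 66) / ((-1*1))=2 / 33-5*sqrt(19) / 12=-1.76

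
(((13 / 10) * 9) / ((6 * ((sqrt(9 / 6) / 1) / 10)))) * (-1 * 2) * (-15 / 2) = 195 * sqrt(6) / 2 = 238.83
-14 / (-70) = 1 / 5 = 0.20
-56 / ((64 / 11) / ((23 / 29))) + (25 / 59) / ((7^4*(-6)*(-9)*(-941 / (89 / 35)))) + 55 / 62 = -1222433781055031 / 181194611443272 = -6.75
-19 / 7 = -2.71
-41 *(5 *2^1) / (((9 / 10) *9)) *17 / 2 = -34850 / 81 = -430.25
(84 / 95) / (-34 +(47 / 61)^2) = -104188 / 3936325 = -0.03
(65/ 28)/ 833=65/ 23324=0.00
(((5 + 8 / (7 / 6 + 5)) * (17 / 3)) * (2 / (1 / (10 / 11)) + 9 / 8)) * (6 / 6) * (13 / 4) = 360451 / 1056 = 341.34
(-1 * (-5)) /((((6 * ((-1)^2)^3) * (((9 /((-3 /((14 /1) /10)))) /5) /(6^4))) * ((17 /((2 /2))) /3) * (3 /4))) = -36000 /119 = -302.52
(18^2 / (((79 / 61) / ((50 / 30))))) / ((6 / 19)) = 104310 / 79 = 1320.38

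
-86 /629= -0.14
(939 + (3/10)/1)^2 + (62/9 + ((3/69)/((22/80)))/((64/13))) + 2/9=401795609771/455400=882291.63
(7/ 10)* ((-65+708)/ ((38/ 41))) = 184541/ 380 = 485.63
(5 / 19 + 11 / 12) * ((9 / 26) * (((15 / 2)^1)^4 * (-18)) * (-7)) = 2573825625 / 15808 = 162817.92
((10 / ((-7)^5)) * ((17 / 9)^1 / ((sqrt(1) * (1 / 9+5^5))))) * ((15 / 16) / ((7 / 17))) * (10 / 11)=-108375 / 145595814056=-0.00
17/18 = 0.94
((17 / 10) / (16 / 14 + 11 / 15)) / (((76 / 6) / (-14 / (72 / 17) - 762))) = -3278569 / 59888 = -54.75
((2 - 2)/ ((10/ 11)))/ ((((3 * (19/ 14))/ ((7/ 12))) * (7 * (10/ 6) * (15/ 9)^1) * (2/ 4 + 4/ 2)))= 0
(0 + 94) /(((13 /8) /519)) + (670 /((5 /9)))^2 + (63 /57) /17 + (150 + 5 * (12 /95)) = 6233872563 /4199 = 1484608.85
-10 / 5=-2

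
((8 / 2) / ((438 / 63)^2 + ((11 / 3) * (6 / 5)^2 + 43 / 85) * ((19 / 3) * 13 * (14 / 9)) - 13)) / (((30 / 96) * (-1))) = -7197120 / 436526203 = -0.02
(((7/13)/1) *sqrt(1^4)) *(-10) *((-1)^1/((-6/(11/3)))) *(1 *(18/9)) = -770/117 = -6.58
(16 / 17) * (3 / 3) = 16 / 17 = 0.94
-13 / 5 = -2.60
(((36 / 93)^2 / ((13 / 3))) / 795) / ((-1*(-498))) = 24 / 274783535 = 0.00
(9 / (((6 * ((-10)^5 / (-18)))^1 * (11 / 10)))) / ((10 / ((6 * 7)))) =567 / 550000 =0.00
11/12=0.92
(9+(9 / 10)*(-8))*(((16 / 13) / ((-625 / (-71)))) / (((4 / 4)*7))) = 10224 / 284375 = 0.04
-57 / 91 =-0.63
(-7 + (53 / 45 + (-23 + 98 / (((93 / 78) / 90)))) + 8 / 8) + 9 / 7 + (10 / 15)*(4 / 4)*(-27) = 71800901 / 9765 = 7352.88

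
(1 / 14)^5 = 0.00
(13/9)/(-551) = -13/4959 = -0.00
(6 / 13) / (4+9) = 6 / 169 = 0.04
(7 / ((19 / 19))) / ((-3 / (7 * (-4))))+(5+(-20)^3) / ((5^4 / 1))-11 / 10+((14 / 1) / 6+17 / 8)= 167699 / 3000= 55.90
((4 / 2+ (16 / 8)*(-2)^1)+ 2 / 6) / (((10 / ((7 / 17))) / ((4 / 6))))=-7 / 153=-0.05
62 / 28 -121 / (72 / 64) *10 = -135241 / 126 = -1073.34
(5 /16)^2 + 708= 181273 /256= 708.10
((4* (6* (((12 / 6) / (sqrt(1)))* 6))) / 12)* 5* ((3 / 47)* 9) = 3240 / 47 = 68.94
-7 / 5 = -1.40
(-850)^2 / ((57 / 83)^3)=2230732.84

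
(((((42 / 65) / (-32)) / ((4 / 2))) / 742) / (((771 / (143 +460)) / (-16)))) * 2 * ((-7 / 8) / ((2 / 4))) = -4221 / 7082920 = -0.00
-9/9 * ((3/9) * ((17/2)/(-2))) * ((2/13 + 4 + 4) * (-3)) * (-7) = 6307/26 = 242.58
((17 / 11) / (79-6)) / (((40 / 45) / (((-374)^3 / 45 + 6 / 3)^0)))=153 / 6424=0.02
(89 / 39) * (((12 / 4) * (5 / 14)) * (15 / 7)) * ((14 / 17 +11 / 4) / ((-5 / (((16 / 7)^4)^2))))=-174163608207360 / 62427030029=-2789.87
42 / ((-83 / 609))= -25578 / 83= -308.17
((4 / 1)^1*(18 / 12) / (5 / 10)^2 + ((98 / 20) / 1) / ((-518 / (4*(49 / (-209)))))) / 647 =928303 / 25016255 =0.04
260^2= 67600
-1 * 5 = -5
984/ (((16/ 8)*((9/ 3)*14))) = 82/ 7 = 11.71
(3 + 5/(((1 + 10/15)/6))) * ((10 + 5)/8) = 315/8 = 39.38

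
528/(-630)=-88/105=-0.84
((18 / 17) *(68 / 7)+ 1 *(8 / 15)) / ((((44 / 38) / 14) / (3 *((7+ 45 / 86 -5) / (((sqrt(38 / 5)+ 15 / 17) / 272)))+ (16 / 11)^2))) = -292471521581696 / 8462185215+ 184089245312 *sqrt(190) / 23311805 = 74288.05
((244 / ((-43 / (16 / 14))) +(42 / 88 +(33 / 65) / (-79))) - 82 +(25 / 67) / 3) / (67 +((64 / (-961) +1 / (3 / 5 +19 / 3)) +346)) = -2309126167830994 / 10852773544269195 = -0.21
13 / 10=1.30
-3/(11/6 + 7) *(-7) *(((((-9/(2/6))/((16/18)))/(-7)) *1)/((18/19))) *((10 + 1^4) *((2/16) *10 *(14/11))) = 190.56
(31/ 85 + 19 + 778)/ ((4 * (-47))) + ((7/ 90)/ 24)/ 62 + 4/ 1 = -25814183/ 107002080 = -0.24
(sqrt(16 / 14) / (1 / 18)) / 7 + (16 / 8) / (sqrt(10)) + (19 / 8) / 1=sqrt(10) / 5 + 19 / 8 + 36 * sqrt(14) / 49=5.76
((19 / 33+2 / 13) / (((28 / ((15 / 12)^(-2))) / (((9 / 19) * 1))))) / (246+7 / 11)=3756 / 117269425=0.00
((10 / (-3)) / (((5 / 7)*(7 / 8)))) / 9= -16 / 27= -0.59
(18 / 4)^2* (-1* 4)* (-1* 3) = 243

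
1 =1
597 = 597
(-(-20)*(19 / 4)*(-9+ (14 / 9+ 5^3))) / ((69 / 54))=8740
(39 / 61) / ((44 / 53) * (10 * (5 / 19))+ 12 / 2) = 3021 / 38674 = 0.08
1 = 1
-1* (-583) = 583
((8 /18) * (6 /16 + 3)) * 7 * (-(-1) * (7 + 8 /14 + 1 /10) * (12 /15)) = 1611 /25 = 64.44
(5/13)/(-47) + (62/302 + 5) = 479491/92261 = 5.20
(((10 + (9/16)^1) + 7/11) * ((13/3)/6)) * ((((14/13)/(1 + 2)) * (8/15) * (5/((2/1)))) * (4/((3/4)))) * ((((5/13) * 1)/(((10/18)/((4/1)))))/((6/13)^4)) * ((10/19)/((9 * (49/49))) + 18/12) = 598381511/304722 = 1963.70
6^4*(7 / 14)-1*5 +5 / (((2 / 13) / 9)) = 1871 / 2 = 935.50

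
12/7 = 1.71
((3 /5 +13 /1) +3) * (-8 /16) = -83 /10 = -8.30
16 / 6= 8 / 3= 2.67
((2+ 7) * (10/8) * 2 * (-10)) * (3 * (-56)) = 37800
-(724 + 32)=-756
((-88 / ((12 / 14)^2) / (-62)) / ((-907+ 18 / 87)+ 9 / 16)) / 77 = -0.00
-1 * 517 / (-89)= 517 / 89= 5.81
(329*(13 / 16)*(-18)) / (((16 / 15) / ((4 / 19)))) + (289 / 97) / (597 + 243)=-949.66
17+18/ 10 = 94/ 5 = 18.80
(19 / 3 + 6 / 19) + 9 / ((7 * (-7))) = 18058 / 2793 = 6.47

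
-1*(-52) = 52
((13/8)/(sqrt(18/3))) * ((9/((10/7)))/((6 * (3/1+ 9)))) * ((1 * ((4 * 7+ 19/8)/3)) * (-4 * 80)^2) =24570 * sqrt(6) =60183.96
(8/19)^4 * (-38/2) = -0.60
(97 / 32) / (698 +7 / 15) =1455 / 335264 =0.00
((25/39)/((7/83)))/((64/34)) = 35275/8736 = 4.04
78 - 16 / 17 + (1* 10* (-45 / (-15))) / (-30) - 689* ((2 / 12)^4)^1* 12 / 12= 1664015 / 22032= 75.53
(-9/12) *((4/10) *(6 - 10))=6/5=1.20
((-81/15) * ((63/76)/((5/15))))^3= -2421.73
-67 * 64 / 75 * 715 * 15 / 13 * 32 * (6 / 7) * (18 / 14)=-81506304 / 49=-1663393.96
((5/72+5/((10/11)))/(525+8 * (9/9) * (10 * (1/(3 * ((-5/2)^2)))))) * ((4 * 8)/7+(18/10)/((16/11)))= 1304453/21340032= 0.06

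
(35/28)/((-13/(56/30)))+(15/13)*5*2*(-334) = -150307/39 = -3854.03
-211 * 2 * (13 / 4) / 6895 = -2743 / 13790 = -0.20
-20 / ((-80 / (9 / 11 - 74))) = -805 / 44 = -18.30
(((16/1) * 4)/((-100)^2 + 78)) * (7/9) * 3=224/15117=0.01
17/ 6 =2.83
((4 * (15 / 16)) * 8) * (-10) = -300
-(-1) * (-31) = -31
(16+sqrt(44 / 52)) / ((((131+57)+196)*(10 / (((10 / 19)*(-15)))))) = -5 / 152-5*sqrt(143) / 31616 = -0.03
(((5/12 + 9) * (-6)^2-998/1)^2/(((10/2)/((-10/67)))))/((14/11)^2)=-52548001/6566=-8003.05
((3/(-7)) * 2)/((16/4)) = -0.21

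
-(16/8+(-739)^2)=-546123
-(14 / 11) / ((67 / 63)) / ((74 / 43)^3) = -35062587 / 149325044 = -0.23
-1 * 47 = -47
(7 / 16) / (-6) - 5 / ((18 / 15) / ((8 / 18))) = -1663 / 864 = -1.92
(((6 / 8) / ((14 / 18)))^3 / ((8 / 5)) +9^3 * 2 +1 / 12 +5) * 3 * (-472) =-45495948607 / 21952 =-2072519.52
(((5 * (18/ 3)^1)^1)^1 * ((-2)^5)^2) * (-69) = -2119680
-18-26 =-44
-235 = -235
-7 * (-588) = 4116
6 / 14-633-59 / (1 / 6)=-6906 / 7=-986.57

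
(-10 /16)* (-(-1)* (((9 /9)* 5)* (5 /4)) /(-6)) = 125 /192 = 0.65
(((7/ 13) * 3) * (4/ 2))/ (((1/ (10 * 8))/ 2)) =6720/ 13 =516.92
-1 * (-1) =1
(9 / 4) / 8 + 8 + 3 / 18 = 811 / 96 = 8.45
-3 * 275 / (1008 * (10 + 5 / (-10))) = -275 / 3192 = -0.09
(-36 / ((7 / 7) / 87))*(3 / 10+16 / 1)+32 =-255098 / 5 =-51019.60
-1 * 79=-79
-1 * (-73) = 73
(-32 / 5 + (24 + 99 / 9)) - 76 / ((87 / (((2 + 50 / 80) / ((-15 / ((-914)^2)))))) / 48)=888865491 / 145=6130106.83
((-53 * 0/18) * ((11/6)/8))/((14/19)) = 0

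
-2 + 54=52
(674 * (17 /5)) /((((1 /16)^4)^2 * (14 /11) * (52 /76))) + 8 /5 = 5142626336506584 /455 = 11302475464849.64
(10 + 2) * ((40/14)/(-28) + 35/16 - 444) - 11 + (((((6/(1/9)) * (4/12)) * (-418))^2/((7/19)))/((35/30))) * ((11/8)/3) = 11830568845/196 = 60360045.13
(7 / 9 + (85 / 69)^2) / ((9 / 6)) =21856 / 14283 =1.53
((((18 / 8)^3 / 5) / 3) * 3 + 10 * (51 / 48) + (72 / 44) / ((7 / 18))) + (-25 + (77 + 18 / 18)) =1727533 / 24640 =70.11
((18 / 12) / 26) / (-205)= -3 / 10660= -0.00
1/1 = 1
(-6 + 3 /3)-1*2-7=-14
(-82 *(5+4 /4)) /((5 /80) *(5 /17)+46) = -133824 /12517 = -10.69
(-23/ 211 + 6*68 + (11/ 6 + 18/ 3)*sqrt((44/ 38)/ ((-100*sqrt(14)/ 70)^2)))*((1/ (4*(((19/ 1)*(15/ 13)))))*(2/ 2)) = 611*sqrt(1463)/ 1299600 + 223769/ 48108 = 4.67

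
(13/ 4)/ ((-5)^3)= -13/ 500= -0.03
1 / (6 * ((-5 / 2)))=-1 / 15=-0.07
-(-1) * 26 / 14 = 13 / 7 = 1.86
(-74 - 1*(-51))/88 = -23/88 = -0.26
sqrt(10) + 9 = 12.16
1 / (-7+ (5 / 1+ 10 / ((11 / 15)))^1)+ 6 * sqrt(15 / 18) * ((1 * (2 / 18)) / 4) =11 / 128+ sqrt(30) / 36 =0.24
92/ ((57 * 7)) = 92/ 399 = 0.23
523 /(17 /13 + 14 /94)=319553 /890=359.05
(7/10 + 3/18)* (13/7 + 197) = 6032/35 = 172.34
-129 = -129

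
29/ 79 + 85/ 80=1807/ 1264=1.43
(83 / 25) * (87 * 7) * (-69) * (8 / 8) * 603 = -2103109029 / 25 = -84124361.16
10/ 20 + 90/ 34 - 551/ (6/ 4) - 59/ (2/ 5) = -511.69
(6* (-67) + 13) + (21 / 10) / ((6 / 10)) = -771 / 2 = -385.50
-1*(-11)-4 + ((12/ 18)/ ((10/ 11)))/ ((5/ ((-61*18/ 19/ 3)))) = 1983/ 475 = 4.17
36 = 36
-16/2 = -8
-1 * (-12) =12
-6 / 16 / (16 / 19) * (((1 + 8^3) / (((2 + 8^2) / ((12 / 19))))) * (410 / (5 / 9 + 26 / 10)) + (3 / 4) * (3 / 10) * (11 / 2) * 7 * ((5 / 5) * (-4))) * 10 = -537040719 / 199936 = -2686.06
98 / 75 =1.31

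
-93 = -93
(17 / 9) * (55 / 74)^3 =2828375 / 3647016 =0.78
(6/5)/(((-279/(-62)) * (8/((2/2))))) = 1/30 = 0.03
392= 392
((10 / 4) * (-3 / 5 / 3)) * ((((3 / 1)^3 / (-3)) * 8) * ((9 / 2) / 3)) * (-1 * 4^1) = -216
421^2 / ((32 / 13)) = 2304133 / 32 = 72004.16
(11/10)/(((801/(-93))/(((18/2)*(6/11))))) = -279/445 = -0.63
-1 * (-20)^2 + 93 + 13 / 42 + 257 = -2087 / 42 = -49.69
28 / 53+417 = 22129 / 53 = 417.53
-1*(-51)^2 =-2601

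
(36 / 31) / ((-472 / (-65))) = 585 / 3658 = 0.16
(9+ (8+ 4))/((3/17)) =119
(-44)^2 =1936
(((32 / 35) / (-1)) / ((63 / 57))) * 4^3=-38912 / 735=-52.94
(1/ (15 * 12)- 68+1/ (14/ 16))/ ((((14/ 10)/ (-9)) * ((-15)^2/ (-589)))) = -49613237/ 44100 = -1125.02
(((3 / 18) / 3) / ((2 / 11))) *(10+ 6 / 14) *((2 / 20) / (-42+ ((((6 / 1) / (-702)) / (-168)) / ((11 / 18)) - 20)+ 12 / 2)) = -114829 / 20180130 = -0.01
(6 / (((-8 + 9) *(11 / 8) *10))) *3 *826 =59472 / 55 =1081.31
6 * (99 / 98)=297 / 49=6.06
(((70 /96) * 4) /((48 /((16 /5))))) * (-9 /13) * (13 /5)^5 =-199927 /12500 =-15.99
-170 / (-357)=0.48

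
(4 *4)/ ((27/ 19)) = 304/ 27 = 11.26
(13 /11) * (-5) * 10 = -650 /11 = -59.09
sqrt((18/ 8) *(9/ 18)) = 3 *sqrt(2)/ 4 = 1.06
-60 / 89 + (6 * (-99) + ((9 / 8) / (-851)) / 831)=-99808697883 / 167837624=-594.67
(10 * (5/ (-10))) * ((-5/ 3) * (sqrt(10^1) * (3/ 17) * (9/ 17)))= 225 * sqrt(10)/ 289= 2.46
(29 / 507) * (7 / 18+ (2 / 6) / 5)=1189 / 45630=0.03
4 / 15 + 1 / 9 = 17 / 45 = 0.38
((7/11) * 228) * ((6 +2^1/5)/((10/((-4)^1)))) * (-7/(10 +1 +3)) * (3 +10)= 2414.31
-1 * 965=-965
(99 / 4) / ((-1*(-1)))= 24.75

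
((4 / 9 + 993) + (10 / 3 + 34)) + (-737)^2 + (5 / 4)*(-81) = 19587547 / 36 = 544098.53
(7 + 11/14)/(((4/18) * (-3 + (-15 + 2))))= -981/448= -2.19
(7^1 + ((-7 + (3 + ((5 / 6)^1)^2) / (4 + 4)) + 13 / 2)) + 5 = 3445 / 288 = 11.96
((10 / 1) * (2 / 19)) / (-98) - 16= -14906 / 931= -16.01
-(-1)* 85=85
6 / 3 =2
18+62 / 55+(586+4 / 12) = 99901 / 165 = 605.46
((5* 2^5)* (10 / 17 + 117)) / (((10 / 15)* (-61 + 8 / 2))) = -159920 / 323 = -495.11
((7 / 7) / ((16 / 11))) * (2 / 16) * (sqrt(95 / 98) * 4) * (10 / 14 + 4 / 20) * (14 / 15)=11 * sqrt(190) / 525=0.29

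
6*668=4008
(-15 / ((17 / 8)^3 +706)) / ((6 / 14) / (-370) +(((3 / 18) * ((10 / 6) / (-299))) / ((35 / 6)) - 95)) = 3568481280 / 16172960148347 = 0.00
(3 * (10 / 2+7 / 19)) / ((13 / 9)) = 2754 / 247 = 11.15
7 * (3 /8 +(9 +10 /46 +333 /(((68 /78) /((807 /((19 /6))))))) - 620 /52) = 526444323013 /772616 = 681379.01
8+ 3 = 11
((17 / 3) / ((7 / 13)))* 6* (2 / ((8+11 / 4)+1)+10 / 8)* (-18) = -531063 / 329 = -1614.17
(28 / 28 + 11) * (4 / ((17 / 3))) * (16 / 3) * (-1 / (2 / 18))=-406.59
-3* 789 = -2367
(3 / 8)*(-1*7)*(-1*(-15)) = -315 / 8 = -39.38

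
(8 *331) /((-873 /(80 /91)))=-211840 /79443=-2.67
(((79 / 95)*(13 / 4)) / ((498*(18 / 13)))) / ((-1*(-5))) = 13351 / 17031600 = 0.00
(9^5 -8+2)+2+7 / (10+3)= 767592 / 13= 59045.54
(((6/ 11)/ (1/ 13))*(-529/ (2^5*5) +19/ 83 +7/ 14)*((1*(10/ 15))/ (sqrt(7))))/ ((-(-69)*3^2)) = -49439*sqrt(7)/ 17639160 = -0.01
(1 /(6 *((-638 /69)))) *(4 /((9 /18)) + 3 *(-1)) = -0.09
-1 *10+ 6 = -4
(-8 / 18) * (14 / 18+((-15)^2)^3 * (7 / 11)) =-2870437808 / 891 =-3221591.25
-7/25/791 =-1/2825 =-0.00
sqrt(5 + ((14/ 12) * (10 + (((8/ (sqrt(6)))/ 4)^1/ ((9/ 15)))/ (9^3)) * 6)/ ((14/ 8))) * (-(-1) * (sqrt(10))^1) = 5 * sqrt(8 * sqrt(6) + 118098)/ 81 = 21.21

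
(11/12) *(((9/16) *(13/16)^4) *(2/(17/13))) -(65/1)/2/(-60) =94691831/106954752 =0.89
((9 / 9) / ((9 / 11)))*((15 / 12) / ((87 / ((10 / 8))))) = 275 / 12528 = 0.02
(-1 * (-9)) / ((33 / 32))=96 / 11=8.73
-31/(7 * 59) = -31/413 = -0.08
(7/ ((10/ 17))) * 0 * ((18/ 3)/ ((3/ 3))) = 0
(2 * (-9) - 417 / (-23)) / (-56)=-3 / 1288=-0.00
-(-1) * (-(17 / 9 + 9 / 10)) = -251 / 90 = -2.79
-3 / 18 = -1 / 6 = -0.17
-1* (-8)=8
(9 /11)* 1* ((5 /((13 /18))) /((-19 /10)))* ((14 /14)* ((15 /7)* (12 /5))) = -291600 /19019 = -15.33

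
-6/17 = -0.35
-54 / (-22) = 27 / 11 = 2.45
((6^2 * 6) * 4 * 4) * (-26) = -89856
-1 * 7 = -7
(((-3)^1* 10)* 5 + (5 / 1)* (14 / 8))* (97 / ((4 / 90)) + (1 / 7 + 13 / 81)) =-1398543935 / 4536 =-308320.97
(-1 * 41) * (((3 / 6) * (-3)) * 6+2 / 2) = 328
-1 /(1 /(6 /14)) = -3 /7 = -0.43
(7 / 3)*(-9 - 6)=-35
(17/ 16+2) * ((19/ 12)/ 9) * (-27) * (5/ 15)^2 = -931/ 576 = -1.62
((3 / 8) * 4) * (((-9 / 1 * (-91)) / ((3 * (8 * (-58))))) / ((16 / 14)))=-5733 / 7424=-0.77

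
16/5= 3.20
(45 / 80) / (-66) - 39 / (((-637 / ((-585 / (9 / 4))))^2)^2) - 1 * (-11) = 9.91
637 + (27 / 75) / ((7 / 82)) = 112213 / 175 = 641.22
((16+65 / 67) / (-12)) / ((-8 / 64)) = 758 / 67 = 11.31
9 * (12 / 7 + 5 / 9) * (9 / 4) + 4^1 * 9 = 2295 / 28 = 81.96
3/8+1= 11/8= 1.38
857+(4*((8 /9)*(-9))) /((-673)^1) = 576793 /673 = 857.05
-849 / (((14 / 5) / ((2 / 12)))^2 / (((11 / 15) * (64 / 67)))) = -62260 / 29547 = -2.11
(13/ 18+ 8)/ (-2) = -157/ 36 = -4.36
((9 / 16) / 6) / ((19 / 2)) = 3 / 304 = 0.01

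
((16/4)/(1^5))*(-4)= -16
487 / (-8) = -487 / 8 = -60.88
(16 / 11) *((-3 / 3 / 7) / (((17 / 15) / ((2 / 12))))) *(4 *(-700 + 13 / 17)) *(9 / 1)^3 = 1386499680 / 22253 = 62306.19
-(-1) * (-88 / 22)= -4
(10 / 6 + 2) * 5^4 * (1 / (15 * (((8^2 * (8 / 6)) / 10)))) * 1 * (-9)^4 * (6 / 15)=3007125 / 64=46986.33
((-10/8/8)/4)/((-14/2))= 0.01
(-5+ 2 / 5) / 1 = -23 / 5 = -4.60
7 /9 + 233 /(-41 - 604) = 806 /1935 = 0.42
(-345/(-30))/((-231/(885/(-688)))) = 6785/105952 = 0.06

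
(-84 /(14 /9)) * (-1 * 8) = 432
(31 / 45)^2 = 961 / 2025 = 0.47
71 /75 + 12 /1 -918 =-67879 /75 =-905.05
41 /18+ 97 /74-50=-15455 /333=-46.41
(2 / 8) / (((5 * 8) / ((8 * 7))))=0.35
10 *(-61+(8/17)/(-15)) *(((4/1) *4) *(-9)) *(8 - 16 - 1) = -13446432/17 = -790966.59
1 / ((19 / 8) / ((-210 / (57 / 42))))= -23520 / 361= -65.15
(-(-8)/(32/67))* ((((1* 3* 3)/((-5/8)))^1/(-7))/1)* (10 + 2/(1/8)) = 31356/35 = 895.89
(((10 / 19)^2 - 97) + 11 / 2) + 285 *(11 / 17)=1143799 / 12274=93.19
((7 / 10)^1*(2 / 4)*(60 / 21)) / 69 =1 / 69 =0.01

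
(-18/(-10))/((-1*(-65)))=9/325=0.03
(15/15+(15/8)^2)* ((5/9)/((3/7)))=10115/1728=5.85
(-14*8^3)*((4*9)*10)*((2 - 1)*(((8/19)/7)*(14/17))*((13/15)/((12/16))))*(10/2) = -238551040/323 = -738548.11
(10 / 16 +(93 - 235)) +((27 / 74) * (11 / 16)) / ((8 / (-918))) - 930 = -5210355 / 4736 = -1100.16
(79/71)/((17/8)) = 632/1207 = 0.52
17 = 17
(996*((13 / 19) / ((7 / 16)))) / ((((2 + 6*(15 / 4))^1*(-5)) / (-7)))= 414336 / 4655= 89.01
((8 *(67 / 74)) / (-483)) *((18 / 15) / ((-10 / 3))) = 804 / 148925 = 0.01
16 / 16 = 1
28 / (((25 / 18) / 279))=140616 / 25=5624.64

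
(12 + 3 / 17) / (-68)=-207 / 1156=-0.18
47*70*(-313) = -1029770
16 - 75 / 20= 49 / 4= 12.25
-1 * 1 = -1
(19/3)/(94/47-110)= -0.06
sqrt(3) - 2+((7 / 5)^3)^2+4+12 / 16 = sqrt(3)+642471 / 62500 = 12.01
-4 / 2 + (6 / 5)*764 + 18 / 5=4592 / 5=918.40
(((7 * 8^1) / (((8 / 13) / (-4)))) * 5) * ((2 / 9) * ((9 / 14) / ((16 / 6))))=-195 / 2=-97.50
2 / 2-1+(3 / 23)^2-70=-37021 / 529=-69.98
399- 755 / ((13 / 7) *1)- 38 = -592 / 13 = -45.54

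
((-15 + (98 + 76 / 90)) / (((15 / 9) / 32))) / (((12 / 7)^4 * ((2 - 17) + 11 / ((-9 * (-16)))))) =-2588278 / 207225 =-12.49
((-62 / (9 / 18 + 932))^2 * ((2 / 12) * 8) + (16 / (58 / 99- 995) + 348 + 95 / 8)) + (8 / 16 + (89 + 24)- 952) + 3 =-3908817410330921 / 8218099597800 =-475.64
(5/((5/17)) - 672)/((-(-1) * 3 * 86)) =-655/258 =-2.54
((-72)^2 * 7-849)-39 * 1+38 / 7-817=242119 / 7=34588.43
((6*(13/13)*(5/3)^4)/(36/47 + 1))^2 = 3451562500/5022081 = 687.28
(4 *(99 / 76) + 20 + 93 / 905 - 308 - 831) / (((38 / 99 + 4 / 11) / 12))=-11375006742 / 636215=-17879.19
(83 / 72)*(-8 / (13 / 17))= -1411 / 117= -12.06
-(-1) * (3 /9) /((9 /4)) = 4 /27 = 0.15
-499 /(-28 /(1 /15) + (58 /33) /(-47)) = 773949 /651478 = 1.19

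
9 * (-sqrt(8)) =-18 * sqrt(2) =-25.46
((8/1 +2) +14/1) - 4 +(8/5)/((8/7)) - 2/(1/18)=-73/5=-14.60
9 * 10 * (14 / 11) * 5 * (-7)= -4009.09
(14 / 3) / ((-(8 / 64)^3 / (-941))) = 6745088 / 3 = 2248362.67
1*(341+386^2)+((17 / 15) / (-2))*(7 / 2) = 8960101 / 60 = 149335.02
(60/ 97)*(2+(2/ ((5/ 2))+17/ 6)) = 338/ 97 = 3.48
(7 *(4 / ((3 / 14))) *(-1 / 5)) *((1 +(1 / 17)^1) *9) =-21168 / 85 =-249.04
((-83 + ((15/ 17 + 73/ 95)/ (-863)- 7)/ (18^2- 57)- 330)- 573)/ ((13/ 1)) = -28225373467/ 372129915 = -75.85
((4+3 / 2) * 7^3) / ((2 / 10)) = 18865 / 2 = 9432.50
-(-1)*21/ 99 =7/ 33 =0.21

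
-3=-3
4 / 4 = 1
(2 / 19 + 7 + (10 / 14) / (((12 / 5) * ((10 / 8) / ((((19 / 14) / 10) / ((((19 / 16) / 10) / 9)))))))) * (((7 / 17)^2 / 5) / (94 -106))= -593 / 21964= -0.03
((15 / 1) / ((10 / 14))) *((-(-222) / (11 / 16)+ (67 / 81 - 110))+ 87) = 1875692 / 297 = 6315.46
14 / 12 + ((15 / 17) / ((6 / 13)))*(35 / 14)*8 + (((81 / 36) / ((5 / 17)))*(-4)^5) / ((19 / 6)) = -23589011 / 9690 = -2434.37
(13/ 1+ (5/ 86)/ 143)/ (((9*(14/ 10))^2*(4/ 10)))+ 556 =18099184073/ 32540508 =556.20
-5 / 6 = -0.83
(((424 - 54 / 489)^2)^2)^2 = 519424804762823077518104928798067138816 / 498311414318121121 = 1042369871205123962088.71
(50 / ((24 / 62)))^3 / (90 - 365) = -18619375 / 2376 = -7836.44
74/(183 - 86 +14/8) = 296/395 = 0.75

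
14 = 14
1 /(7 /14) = 2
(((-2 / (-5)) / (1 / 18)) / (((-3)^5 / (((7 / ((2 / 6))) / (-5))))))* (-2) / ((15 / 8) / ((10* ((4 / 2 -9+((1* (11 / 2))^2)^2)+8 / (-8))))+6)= -812728 / 19593225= -0.04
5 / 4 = 1.25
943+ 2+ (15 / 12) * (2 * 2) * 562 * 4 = 12185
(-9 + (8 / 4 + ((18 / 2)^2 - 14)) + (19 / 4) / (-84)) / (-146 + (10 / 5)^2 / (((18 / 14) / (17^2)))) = 60423 / 759136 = 0.08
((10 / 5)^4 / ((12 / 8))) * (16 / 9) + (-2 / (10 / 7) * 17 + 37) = 4342 / 135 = 32.16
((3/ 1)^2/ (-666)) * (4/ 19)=-2/ 703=-0.00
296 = 296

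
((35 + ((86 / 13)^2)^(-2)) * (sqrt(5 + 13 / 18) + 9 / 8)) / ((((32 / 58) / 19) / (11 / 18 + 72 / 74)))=1112941627222905 / 518126129152 + 41220060267515 * sqrt(206) / 129531532288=6715.39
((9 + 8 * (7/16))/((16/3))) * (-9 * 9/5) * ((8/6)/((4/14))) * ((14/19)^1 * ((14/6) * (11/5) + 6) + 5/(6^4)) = -7073437/4864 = -1454.24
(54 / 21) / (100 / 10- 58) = -3 / 56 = -0.05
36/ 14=18/ 7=2.57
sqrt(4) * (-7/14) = -1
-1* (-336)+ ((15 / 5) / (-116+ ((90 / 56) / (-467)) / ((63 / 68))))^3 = 6284834194984829758743 / 18704864638410583697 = 336.00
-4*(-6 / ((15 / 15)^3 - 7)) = -4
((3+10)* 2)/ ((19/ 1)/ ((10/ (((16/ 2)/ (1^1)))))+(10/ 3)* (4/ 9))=1755/ 1126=1.56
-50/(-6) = 25/3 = 8.33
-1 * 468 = -468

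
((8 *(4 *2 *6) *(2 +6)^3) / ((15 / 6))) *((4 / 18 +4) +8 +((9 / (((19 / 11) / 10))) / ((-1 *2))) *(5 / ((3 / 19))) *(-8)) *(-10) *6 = -31200378880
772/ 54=386/ 27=14.30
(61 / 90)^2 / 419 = 3721 / 3393900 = 0.00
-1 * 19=-19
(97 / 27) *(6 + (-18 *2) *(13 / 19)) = -11446 / 171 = -66.94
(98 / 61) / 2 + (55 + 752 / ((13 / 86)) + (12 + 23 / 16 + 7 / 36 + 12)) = 577378099 / 114192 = 5056.20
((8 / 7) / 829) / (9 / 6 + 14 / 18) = 144 / 237923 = 0.00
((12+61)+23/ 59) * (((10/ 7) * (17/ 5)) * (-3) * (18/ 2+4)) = -5741580/ 413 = -13902.13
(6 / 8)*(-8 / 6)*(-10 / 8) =5 / 4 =1.25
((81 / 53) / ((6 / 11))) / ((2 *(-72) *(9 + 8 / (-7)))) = -21 / 8480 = -0.00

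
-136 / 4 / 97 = -34 / 97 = -0.35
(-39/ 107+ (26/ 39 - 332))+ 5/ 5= -106154/ 321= -330.70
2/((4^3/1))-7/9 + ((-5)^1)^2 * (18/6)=21385/288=74.25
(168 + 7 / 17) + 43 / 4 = 12183 / 68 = 179.16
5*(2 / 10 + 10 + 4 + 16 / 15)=229 / 3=76.33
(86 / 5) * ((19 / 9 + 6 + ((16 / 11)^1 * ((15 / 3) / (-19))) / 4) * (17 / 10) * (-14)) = -154298018 / 47025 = -3281.19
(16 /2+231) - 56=183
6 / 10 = 3 / 5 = 0.60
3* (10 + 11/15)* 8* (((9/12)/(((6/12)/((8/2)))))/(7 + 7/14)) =206.08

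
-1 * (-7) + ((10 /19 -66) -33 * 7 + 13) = -276.47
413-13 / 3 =1226 / 3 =408.67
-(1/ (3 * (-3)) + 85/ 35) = -2.32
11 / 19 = 0.58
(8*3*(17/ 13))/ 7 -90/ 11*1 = -3.70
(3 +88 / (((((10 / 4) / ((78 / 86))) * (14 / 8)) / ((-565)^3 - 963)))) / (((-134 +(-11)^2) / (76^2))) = 28603034675204688 / 19565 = 1461949127278.54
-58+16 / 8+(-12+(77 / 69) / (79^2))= -29282695 / 430629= -68.00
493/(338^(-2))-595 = 56321697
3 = 3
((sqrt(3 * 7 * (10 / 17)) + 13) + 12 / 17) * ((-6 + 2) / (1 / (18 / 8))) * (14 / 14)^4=-2097 / 17 - 9 * sqrt(3570) / 17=-154.99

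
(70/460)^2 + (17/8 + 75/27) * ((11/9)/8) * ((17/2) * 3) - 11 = 14851691/1828224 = 8.12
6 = 6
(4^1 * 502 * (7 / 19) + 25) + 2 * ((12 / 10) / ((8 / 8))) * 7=74251 / 95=781.59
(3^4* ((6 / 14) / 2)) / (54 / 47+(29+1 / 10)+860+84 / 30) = 6345 / 326459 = 0.02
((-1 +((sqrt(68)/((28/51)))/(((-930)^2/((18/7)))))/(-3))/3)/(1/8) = -8/3 - 34 * sqrt(17)/3531675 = -2.67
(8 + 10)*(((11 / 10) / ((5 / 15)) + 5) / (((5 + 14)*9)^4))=83 / 475020045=0.00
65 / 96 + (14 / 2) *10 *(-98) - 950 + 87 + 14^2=-722527 / 96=-7526.32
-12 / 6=-2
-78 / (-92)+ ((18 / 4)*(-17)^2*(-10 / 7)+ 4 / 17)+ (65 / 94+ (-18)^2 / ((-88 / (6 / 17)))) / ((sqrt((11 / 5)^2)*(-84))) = -1856.77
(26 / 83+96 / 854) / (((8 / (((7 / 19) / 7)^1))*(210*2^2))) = 397 / 119081760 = 0.00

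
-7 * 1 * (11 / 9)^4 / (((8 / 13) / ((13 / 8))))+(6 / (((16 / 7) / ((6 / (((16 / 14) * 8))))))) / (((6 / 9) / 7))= -23.16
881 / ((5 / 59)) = 51979 / 5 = 10395.80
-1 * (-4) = 4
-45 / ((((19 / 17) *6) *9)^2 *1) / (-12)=1445 / 1403568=0.00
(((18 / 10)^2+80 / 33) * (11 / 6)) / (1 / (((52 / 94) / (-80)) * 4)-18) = -60749 / 316800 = -0.19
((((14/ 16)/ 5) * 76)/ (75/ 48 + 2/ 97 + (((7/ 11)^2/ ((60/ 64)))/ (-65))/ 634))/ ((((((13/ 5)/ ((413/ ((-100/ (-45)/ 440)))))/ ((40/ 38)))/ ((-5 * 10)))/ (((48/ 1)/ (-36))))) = 243400572676800000/ 13126637413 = 18542492.26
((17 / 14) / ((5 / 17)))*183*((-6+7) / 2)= 52887 / 140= 377.76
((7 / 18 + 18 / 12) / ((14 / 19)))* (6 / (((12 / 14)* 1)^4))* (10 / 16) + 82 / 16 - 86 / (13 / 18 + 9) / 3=108787111 / 5443200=19.99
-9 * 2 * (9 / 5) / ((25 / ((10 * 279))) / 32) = -2892672 / 25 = -115706.88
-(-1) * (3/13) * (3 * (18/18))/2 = 9/26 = 0.35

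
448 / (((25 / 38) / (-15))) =-51072 / 5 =-10214.40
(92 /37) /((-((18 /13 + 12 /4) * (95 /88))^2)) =-120403712 /1084922325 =-0.11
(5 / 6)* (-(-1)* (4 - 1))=5 / 2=2.50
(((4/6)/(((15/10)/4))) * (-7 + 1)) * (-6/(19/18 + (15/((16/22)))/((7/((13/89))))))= 43.07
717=717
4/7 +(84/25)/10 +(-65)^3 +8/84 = -102983999/375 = -274624.00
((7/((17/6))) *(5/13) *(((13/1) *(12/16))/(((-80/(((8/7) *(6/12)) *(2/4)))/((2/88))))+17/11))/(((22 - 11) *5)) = 0.03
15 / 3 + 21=26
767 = 767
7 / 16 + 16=263 / 16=16.44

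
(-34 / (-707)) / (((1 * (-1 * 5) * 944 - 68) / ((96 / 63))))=-272 / 17771859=-0.00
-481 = -481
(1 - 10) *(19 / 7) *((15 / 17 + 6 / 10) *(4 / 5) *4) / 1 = -49248 / 425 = -115.88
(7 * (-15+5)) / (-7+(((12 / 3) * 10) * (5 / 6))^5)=-0.00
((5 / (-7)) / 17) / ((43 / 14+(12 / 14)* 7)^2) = -140 / 274193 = -0.00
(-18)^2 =324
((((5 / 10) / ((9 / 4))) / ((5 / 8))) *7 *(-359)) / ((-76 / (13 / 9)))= 16.98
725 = 725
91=91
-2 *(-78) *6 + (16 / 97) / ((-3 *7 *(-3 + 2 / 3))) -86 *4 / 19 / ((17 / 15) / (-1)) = 1461495632 / 1535219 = 951.98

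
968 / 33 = 88 / 3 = 29.33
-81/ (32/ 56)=-567/ 4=-141.75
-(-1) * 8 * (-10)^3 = -8000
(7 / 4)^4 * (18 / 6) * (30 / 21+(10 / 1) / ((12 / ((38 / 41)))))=61.93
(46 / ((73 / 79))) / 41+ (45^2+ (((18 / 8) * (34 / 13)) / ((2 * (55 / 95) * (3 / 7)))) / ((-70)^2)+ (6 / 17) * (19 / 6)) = 41302378371689 / 20372752400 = 2027.33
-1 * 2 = -2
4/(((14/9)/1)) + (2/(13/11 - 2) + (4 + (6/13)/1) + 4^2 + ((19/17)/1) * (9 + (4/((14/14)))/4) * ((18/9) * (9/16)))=1846861/55692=33.16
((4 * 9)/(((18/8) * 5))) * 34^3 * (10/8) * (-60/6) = -1572160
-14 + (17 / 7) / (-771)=-75575 / 5397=-14.00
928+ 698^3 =340069320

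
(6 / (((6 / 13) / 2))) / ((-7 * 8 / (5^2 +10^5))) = -1300325 / 28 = -46440.18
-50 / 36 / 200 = -1 / 144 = -0.01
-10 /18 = -5 /9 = -0.56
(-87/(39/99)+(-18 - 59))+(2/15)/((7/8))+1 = -296.69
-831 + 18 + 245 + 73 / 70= -39687 / 70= -566.96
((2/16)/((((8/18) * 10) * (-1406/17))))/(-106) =0.00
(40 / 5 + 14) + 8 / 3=74 / 3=24.67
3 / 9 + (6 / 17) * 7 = 143 / 51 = 2.80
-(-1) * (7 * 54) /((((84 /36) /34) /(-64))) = -352512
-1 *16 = -16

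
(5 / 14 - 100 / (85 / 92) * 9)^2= 53710380025 / 56644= 948209.52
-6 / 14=-3 / 7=-0.43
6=6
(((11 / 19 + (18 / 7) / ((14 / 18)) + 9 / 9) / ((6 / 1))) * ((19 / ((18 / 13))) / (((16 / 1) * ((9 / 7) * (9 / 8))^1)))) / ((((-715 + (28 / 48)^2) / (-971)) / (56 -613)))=-21318025352 / 58350537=-365.34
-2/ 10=-1/ 5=-0.20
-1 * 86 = -86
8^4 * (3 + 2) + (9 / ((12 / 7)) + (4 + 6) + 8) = 82013 / 4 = 20503.25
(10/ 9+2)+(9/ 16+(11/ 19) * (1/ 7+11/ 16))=19891/ 4788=4.15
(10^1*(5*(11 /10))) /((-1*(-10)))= 11 /2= 5.50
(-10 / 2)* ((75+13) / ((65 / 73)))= -6424 / 13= -494.15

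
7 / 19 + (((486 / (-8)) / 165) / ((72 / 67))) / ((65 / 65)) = 863 / 33440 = 0.03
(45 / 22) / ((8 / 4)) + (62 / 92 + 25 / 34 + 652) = 11258847 / 17204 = 654.43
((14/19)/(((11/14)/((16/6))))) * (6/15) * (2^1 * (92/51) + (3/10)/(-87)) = 83588512/23183325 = 3.61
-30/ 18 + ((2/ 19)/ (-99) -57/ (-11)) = 6610/ 1881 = 3.51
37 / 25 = 1.48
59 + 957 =1016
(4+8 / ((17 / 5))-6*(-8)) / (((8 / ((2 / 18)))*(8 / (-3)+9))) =77 / 646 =0.12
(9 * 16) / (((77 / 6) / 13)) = 11232 / 77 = 145.87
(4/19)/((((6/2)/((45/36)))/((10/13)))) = 50/741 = 0.07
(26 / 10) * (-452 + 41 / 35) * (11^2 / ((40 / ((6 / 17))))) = -74461101 / 59500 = -1251.45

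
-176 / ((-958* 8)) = 11 / 479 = 0.02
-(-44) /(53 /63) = 2772 /53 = 52.30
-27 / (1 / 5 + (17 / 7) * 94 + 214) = -945 / 15487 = -0.06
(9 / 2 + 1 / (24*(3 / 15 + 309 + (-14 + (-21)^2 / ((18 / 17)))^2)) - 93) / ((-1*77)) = 861895037 / 749897379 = 1.15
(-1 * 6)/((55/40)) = -48/11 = -4.36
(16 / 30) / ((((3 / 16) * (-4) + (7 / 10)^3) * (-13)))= 1600 / 15873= 0.10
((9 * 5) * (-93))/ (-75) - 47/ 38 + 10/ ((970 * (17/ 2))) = 54.56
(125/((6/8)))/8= 125/6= 20.83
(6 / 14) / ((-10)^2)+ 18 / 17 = 12651 / 11900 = 1.06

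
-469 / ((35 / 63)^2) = -37989 / 25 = -1519.56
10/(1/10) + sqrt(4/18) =sqrt(2)/3 + 100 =100.47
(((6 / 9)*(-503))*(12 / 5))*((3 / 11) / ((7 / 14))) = -24144 / 55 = -438.98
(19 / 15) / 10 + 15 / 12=413 / 300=1.38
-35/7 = -5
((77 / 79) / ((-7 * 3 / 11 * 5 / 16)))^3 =-7256313856 / 1664006625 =-4.36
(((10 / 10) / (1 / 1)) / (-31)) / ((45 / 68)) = -68 / 1395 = -0.05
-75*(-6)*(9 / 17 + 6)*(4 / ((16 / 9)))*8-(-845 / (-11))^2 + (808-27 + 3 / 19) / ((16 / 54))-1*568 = 7668961643 / 156332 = 49055.61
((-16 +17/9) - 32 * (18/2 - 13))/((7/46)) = 47150/63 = 748.41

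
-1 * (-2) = 2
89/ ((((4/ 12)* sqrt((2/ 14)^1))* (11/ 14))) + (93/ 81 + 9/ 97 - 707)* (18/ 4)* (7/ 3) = -12938681/ 1746 + 3738* sqrt(7)/ 11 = -6511.40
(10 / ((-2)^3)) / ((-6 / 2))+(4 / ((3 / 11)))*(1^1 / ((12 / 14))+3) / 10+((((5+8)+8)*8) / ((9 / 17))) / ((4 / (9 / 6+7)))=24511 / 36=680.86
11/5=2.20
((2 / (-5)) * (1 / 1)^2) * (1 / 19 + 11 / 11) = -8 / 19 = -0.42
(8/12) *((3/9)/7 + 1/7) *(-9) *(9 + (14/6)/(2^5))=-871/84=-10.37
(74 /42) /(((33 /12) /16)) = 2368 /231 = 10.25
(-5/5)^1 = -1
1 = 1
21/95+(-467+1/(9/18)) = -44154/95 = -464.78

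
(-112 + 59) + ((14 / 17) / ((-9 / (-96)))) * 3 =-453 / 17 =-26.65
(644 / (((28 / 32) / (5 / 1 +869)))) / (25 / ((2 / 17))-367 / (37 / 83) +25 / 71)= -1053.81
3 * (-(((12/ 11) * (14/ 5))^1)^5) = -401483464704/ 503284375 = -797.73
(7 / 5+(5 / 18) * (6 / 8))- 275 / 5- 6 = -7127 / 120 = -59.39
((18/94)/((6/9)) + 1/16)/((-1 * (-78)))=263/58656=0.00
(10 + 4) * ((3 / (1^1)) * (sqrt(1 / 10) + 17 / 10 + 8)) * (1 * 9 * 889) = 168021 * sqrt(10) / 5 + 16298037 / 5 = 3365873.21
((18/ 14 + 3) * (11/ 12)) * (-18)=-495/ 7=-70.71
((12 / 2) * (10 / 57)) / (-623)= -20 / 11837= -0.00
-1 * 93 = -93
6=6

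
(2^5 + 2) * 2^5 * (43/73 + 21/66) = 792608/803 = 987.06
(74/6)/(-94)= -37/282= -0.13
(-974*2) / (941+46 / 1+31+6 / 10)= -9740 / 5093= -1.91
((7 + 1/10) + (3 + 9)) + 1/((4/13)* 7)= 2739/140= 19.56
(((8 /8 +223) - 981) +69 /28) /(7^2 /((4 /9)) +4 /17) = -359159 /52591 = -6.83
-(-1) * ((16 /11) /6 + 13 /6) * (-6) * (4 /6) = -106 /11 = -9.64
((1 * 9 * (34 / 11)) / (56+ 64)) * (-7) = -357 / 220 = -1.62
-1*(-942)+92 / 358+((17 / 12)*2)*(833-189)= 1485838 / 537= 2766.92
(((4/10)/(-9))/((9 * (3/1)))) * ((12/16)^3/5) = -1/7200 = -0.00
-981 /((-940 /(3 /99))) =327 /10340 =0.03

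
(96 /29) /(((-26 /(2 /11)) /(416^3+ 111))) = -6911175072 /4147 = -1666548.12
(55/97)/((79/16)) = 880/7663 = 0.11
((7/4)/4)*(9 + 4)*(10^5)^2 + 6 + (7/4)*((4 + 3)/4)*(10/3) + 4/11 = 15015000004375/264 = 56875000016.57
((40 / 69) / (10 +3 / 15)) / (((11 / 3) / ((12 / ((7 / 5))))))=4000 / 30107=0.13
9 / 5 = 1.80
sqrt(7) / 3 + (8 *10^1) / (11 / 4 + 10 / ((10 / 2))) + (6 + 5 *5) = sqrt(7) / 3 + 909 / 19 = 48.72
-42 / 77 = -6 / 11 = -0.55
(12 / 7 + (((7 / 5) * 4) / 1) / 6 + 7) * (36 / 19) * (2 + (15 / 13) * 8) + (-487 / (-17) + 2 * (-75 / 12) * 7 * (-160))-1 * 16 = 2089539867 / 146965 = 14217.94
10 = 10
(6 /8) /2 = 3 /8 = 0.38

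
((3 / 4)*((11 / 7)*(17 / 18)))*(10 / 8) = 935 / 672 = 1.39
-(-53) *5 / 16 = 265 / 16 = 16.56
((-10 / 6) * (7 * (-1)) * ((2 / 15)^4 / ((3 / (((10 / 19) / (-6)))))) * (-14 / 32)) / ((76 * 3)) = 49 / 236852100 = 0.00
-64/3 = -21.33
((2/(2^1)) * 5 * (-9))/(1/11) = -495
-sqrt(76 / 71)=-2 * sqrt(1349) / 71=-1.03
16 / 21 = 0.76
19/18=1.06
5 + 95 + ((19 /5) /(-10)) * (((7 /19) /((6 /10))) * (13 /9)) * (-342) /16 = 25729 /240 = 107.20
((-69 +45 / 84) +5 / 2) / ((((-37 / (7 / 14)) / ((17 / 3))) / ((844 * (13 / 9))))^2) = -4016209447367 / 6986007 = -574893.42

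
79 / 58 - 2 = -37 / 58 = -0.64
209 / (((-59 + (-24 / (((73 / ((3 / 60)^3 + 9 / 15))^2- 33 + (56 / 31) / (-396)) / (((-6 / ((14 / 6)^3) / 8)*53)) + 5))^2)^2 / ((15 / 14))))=13159011432007952180848472475321043110355612251717969089434333374065760744735 / 204558436836699724489214911648663295761090967127597813066710498301780452185886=0.06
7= 7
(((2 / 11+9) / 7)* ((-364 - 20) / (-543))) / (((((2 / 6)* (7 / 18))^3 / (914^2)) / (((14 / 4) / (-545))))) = -850305559689216 / 372187585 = -2284615.59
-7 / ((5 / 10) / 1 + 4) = -14 / 9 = -1.56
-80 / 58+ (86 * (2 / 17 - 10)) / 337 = -648152 / 166141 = -3.90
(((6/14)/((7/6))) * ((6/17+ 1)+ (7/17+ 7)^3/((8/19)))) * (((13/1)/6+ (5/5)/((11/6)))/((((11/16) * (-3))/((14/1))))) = -27251189120/4161311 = -6548.70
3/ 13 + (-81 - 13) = -1219/ 13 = -93.77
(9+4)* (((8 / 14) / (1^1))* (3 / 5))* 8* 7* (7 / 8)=218.40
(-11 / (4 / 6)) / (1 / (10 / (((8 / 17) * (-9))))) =38.96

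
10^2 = 100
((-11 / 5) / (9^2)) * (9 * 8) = -1.96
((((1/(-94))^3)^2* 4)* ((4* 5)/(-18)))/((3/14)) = -35/1164155255532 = -0.00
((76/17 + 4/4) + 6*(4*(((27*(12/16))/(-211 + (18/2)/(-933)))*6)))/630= -0.01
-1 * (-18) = 18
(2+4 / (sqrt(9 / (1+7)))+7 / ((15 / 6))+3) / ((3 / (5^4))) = 5000 * sqrt(2) / 9+1625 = 2410.67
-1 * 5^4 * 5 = -3125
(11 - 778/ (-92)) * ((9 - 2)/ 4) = 6265/ 184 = 34.05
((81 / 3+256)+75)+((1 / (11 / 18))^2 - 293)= 8189 / 121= 67.68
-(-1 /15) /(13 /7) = 7 /195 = 0.04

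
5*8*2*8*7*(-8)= -35840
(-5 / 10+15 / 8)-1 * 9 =-61 / 8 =-7.62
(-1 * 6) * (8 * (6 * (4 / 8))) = -144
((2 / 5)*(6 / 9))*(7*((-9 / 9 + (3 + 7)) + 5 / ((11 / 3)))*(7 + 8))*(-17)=-54264 / 11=-4933.09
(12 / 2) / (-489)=-2 / 163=-0.01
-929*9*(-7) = 58527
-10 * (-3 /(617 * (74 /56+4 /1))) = 840 /91933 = 0.01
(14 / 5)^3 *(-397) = -1089368 / 125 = -8714.94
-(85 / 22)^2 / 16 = -7225 / 7744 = -0.93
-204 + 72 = -132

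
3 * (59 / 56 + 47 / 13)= 10197 / 728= 14.01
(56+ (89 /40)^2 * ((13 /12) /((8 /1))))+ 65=121.67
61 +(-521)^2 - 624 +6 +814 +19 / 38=543397 / 2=271698.50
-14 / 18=-7 / 9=-0.78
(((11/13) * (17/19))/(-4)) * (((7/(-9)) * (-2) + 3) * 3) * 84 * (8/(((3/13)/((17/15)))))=-7298984/855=-8536.82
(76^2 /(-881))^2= 33362176 /776161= 42.98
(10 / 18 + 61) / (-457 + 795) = 0.18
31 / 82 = 0.38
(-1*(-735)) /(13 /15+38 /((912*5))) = 840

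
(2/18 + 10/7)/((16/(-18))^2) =873/448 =1.95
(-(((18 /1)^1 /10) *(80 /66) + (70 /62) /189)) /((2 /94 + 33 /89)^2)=-352451920927 /24763147200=-14.23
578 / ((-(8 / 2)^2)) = -289 / 8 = -36.12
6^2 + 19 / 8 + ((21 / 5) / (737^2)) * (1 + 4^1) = 166753051 / 4345352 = 38.38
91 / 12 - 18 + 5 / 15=-121 / 12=-10.08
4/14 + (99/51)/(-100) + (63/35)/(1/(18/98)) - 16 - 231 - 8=-254.40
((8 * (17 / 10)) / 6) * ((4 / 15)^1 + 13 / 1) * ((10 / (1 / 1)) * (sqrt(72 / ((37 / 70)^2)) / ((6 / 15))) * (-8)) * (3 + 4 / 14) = -24898880 * sqrt(2) / 111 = -317228.23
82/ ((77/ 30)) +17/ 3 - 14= 5455/ 231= 23.61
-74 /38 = -37 /19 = -1.95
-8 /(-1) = 8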